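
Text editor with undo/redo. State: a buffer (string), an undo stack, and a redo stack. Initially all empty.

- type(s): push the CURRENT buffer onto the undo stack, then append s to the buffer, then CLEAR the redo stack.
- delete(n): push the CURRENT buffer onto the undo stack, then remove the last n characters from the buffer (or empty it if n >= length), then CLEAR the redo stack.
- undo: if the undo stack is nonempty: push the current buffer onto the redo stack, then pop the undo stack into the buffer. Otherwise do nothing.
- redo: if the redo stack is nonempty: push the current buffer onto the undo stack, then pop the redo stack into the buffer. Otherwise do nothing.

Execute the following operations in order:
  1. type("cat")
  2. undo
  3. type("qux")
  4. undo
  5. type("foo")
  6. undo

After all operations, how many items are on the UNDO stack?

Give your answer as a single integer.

Answer: 0

Derivation:
After op 1 (type): buf='cat' undo_depth=1 redo_depth=0
After op 2 (undo): buf='(empty)' undo_depth=0 redo_depth=1
After op 3 (type): buf='qux' undo_depth=1 redo_depth=0
After op 4 (undo): buf='(empty)' undo_depth=0 redo_depth=1
After op 5 (type): buf='foo' undo_depth=1 redo_depth=0
After op 6 (undo): buf='(empty)' undo_depth=0 redo_depth=1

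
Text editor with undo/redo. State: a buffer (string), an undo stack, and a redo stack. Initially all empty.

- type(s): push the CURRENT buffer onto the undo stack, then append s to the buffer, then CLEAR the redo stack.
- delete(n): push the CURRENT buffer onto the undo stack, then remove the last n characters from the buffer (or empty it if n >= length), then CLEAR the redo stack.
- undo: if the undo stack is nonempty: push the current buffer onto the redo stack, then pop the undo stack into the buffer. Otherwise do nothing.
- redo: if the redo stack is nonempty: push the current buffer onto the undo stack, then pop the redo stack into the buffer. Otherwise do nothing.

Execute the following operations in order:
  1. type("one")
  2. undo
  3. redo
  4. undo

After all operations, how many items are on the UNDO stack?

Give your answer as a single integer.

After op 1 (type): buf='one' undo_depth=1 redo_depth=0
After op 2 (undo): buf='(empty)' undo_depth=0 redo_depth=1
After op 3 (redo): buf='one' undo_depth=1 redo_depth=0
After op 4 (undo): buf='(empty)' undo_depth=0 redo_depth=1

Answer: 0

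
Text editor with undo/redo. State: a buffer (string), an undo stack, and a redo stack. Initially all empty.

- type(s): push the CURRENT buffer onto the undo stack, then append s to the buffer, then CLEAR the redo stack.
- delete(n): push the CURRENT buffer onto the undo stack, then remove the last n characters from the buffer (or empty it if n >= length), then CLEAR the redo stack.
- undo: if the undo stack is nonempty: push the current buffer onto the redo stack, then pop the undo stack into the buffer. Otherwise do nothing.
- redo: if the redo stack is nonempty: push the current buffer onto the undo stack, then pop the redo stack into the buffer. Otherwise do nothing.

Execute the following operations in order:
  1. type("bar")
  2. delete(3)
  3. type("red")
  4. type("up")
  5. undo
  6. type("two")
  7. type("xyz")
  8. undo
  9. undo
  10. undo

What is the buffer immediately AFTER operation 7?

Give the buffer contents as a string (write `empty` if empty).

After op 1 (type): buf='bar' undo_depth=1 redo_depth=0
After op 2 (delete): buf='(empty)' undo_depth=2 redo_depth=0
After op 3 (type): buf='red' undo_depth=3 redo_depth=0
After op 4 (type): buf='redup' undo_depth=4 redo_depth=0
After op 5 (undo): buf='red' undo_depth=3 redo_depth=1
After op 6 (type): buf='redtwo' undo_depth=4 redo_depth=0
After op 7 (type): buf='redtwoxyz' undo_depth=5 redo_depth=0

Answer: redtwoxyz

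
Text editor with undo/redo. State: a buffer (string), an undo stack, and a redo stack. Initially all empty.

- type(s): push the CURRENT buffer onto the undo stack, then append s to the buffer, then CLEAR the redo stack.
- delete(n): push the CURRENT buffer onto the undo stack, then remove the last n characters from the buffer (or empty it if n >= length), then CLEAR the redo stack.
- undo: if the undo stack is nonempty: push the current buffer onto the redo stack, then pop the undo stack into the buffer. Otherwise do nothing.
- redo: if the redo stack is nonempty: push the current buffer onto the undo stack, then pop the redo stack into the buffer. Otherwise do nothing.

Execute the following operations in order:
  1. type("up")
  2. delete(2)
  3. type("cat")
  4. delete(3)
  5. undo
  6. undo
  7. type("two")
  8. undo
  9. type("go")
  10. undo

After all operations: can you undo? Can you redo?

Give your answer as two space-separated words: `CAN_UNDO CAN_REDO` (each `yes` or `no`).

Answer: yes yes

Derivation:
After op 1 (type): buf='up' undo_depth=1 redo_depth=0
After op 2 (delete): buf='(empty)' undo_depth=2 redo_depth=0
After op 3 (type): buf='cat' undo_depth=3 redo_depth=0
After op 4 (delete): buf='(empty)' undo_depth=4 redo_depth=0
After op 5 (undo): buf='cat' undo_depth=3 redo_depth=1
After op 6 (undo): buf='(empty)' undo_depth=2 redo_depth=2
After op 7 (type): buf='two' undo_depth=3 redo_depth=0
After op 8 (undo): buf='(empty)' undo_depth=2 redo_depth=1
After op 9 (type): buf='go' undo_depth=3 redo_depth=0
After op 10 (undo): buf='(empty)' undo_depth=2 redo_depth=1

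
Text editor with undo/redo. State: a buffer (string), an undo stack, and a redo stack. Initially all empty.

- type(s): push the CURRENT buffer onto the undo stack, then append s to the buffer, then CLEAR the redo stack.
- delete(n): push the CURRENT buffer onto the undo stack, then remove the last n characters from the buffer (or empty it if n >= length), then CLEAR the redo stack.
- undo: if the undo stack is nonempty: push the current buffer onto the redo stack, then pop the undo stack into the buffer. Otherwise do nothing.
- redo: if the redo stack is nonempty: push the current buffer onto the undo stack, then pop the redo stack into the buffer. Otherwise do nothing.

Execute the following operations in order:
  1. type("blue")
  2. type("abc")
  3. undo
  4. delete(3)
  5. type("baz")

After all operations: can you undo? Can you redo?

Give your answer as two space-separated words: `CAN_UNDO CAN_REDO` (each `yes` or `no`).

Answer: yes no

Derivation:
After op 1 (type): buf='blue' undo_depth=1 redo_depth=0
After op 2 (type): buf='blueabc' undo_depth=2 redo_depth=0
After op 3 (undo): buf='blue' undo_depth=1 redo_depth=1
After op 4 (delete): buf='b' undo_depth=2 redo_depth=0
After op 5 (type): buf='bbaz' undo_depth=3 redo_depth=0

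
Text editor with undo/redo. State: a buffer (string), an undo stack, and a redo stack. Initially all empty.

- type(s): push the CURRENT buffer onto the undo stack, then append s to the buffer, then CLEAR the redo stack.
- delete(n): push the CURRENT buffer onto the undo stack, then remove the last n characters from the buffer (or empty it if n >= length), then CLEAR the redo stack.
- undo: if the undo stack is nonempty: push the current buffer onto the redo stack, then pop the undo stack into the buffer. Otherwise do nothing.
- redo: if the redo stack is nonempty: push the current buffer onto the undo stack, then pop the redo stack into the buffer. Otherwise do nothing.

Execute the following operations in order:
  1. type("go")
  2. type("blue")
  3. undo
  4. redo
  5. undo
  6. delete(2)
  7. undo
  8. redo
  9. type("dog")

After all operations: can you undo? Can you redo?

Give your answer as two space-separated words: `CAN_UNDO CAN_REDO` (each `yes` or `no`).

Answer: yes no

Derivation:
After op 1 (type): buf='go' undo_depth=1 redo_depth=0
After op 2 (type): buf='goblue' undo_depth=2 redo_depth=0
After op 3 (undo): buf='go' undo_depth=1 redo_depth=1
After op 4 (redo): buf='goblue' undo_depth=2 redo_depth=0
After op 5 (undo): buf='go' undo_depth=1 redo_depth=1
After op 6 (delete): buf='(empty)' undo_depth=2 redo_depth=0
After op 7 (undo): buf='go' undo_depth=1 redo_depth=1
After op 8 (redo): buf='(empty)' undo_depth=2 redo_depth=0
After op 9 (type): buf='dog' undo_depth=3 redo_depth=0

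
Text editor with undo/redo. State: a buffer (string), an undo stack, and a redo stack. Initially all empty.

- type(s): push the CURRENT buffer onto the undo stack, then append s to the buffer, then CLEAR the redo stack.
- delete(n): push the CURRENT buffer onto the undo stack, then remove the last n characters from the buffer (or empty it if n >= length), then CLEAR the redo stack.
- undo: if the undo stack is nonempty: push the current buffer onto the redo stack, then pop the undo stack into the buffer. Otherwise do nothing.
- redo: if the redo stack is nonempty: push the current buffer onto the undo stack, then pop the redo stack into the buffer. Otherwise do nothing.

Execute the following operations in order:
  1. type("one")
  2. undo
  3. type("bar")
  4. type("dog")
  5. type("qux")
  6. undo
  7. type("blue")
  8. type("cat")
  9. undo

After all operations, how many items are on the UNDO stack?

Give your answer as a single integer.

After op 1 (type): buf='one' undo_depth=1 redo_depth=0
After op 2 (undo): buf='(empty)' undo_depth=0 redo_depth=1
After op 3 (type): buf='bar' undo_depth=1 redo_depth=0
After op 4 (type): buf='bardog' undo_depth=2 redo_depth=0
After op 5 (type): buf='bardogqux' undo_depth=3 redo_depth=0
After op 6 (undo): buf='bardog' undo_depth=2 redo_depth=1
After op 7 (type): buf='bardogblue' undo_depth=3 redo_depth=0
After op 8 (type): buf='bardogbluecat' undo_depth=4 redo_depth=0
After op 9 (undo): buf='bardogblue' undo_depth=3 redo_depth=1

Answer: 3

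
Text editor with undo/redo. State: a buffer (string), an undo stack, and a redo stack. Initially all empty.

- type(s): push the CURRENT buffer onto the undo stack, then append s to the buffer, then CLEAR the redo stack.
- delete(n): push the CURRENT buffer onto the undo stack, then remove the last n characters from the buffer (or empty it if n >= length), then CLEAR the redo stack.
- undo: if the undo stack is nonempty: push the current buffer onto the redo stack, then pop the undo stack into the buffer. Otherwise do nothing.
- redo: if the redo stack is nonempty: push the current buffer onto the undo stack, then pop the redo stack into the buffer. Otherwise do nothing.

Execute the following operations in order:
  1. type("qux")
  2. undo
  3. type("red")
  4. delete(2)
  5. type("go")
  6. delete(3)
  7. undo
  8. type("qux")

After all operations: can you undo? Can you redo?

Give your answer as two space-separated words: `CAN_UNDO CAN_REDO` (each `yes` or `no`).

After op 1 (type): buf='qux' undo_depth=1 redo_depth=0
After op 2 (undo): buf='(empty)' undo_depth=0 redo_depth=1
After op 3 (type): buf='red' undo_depth=1 redo_depth=0
After op 4 (delete): buf='r' undo_depth=2 redo_depth=0
After op 5 (type): buf='rgo' undo_depth=3 redo_depth=0
After op 6 (delete): buf='(empty)' undo_depth=4 redo_depth=0
After op 7 (undo): buf='rgo' undo_depth=3 redo_depth=1
After op 8 (type): buf='rgoqux' undo_depth=4 redo_depth=0

Answer: yes no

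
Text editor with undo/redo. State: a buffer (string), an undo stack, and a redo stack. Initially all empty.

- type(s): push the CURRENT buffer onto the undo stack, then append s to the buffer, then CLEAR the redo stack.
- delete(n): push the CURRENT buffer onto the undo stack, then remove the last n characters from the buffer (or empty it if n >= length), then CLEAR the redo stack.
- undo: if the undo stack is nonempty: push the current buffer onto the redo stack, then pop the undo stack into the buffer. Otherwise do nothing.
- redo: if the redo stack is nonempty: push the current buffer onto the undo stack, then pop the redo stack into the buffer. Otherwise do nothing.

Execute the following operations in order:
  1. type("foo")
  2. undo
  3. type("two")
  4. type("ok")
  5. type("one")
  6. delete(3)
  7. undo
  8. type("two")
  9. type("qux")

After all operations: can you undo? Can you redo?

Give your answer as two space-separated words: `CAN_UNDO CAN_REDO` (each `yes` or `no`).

After op 1 (type): buf='foo' undo_depth=1 redo_depth=0
After op 2 (undo): buf='(empty)' undo_depth=0 redo_depth=1
After op 3 (type): buf='two' undo_depth=1 redo_depth=0
After op 4 (type): buf='twook' undo_depth=2 redo_depth=0
After op 5 (type): buf='twookone' undo_depth=3 redo_depth=0
After op 6 (delete): buf='twook' undo_depth=4 redo_depth=0
After op 7 (undo): buf='twookone' undo_depth=3 redo_depth=1
After op 8 (type): buf='twookonetwo' undo_depth=4 redo_depth=0
After op 9 (type): buf='twookonetwoqux' undo_depth=5 redo_depth=0

Answer: yes no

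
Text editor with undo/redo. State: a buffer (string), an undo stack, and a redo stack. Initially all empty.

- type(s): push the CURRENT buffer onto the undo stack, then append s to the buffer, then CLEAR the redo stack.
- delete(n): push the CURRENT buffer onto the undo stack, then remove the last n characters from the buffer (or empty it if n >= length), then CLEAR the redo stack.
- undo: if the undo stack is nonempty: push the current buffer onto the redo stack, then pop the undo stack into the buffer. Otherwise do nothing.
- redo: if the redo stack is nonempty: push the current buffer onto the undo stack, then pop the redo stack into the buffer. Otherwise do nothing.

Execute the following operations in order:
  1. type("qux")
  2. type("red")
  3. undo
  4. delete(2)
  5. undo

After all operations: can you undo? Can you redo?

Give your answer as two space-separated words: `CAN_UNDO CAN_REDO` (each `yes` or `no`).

Answer: yes yes

Derivation:
After op 1 (type): buf='qux' undo_depth=1 redo_depth=0
After op 2 (type): buf='quxred' undo_depth=2 redo_depth=0
After op 3 (undo): buf='qux' undo_depth=1 redo_depth=1
After op 4 (delete): buf='q' undo_depth=2 redo_depth=0
After op 5 (undo): buf='qux' undo_depth=1 redo_depth=1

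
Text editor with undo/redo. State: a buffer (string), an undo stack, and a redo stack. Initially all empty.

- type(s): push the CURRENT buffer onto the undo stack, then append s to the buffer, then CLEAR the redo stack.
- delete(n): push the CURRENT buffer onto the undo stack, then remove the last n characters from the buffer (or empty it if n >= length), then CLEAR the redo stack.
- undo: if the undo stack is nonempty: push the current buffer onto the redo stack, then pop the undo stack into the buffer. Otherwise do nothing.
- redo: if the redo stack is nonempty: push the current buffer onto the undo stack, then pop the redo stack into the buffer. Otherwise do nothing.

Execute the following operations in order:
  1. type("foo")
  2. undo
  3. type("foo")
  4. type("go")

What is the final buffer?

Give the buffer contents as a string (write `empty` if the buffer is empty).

After op 1 (type): buf='foo' undo_depth=1 redo_depth=0
After op 2 (undo): buf='(empty)' undo_depth=0 redo_depth=1
After op 3 (type): buf='foo' undo_depth=1 redo_depth=0
After op 4 (type): buf='foogo' undo_depth=2 redo_depth=0

Answer: foogo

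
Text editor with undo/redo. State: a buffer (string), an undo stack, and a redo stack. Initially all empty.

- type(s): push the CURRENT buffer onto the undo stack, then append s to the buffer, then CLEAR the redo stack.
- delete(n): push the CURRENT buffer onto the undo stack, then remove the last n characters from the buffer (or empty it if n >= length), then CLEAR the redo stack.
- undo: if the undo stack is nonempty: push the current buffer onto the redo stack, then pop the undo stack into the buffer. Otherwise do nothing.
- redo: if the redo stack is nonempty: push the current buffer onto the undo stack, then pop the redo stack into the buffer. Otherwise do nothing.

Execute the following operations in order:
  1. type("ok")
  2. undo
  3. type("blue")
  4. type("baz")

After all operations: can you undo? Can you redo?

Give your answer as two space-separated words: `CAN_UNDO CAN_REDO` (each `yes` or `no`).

After op 1 (type): buf='ok' undo_depth=1 redo_depth=0
After op 2 (undo): buf='(empty)' undo_depth=0 redo_depth=1
After op 3 (type): buf='blue' undo_depth=1 redo_depth=0
After op 4 (type): buf='bluebaz' undo_depth=2 redo_depth=0

Answer: yes no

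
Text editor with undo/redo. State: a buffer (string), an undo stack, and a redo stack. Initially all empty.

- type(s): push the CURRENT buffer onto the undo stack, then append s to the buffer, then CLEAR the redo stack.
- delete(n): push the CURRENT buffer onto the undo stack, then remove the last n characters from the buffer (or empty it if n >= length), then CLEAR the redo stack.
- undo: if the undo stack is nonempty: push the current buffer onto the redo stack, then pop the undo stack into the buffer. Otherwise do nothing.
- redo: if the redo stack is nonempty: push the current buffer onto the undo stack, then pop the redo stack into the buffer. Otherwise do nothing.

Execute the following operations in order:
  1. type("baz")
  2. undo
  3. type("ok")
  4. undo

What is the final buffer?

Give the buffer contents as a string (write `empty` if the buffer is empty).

After op 1 (type): buf='baz' undo_depth=1 redo_depth=0
After op 2 (undo): buf='(empty)' undo_depth=0 redo_depth=1
After op 3 (type): buf='ok' undo_depth=1 redo_depth=0
After op 4 (undo): buf='(empty)' undo_depth=0 redo_depth=1

Answer: empty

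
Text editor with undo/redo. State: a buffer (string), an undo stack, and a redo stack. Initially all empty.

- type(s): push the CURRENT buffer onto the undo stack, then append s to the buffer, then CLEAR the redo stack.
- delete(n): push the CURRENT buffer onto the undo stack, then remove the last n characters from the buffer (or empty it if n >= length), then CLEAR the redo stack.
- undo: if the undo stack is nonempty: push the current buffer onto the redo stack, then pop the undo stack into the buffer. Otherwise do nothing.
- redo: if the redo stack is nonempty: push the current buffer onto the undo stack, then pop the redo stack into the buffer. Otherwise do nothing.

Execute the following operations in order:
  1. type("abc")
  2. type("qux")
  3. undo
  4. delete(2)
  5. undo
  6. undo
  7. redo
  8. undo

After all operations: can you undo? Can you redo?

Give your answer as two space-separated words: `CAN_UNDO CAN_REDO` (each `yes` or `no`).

Answer: no yes

Derivation:
After op 1 (type): buf='abc' undo_depth=1 redo_depth=0
After op 2 (type): buf='abcqux' undo_depth=2 redo_depth=0
After op 3 (undo): buf='abc' undo_depth=1 redo_depth=1
After op 4 (delete): buf='a' undo_depth=2 redo_depth=0
After op 5 (undo): buf='abc' undo_depth=1 redo_depth=1
After op 6 (undo): buf='(empty)' undo_depth=0 redo_depth=2
After op 7 (redo): buf='abc' undo_depth=1 redo_depth=1
After op 8 (undo): buf='(empty)' undo_depth=0 redo_depth=2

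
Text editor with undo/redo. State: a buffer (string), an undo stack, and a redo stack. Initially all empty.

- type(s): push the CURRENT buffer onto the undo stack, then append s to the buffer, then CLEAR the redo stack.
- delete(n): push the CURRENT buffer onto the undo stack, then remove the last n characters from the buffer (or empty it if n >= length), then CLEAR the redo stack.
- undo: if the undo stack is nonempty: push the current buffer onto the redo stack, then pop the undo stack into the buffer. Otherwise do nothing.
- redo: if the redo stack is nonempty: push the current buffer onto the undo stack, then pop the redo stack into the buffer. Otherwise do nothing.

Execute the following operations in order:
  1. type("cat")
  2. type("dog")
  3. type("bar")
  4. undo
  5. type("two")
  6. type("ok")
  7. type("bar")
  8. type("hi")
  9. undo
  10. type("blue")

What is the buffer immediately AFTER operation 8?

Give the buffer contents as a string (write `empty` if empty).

After op 1 (type): buf='cat' undo_depth=1 redo_depth=0
After op 2 (type): buf='catdog' undo_depth=2 redo_depth=0
After op 3 (type): buf='catdogbar' undo_depth=3 redo_depth=0
After op 4 (undo): buf='catdog' undo_depth=2 redo_depth=1
After op 5 (type): buf='catdogtwo' undo_depth=3 redo_depth=0
After op 6 (type): buf='catdogtwook' undo_depth=4 redo_depth=0
After op 7 (type): buf='catdogtwookbar' undo_depth=5 redo_depth=0
After op 8 (type): buf='catdogtwookbarhi' undo_depth=6 redo_depth=0

Answer: catdogtwookbarhi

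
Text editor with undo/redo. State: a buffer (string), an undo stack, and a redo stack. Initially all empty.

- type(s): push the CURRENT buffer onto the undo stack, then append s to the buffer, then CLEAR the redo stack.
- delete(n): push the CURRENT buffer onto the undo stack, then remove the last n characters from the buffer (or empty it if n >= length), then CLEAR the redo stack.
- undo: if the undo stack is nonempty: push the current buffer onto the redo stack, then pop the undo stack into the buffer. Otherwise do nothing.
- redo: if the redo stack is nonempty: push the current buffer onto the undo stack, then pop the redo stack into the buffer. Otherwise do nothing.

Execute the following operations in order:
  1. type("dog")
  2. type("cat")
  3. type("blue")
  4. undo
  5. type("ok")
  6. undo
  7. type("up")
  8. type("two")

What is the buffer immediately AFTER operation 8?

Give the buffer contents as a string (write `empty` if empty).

After op 1 (type): buf='dog' undo_depth=1 redo_depth=0
After op 2 (type): buf='dogcat' undo_depth=2 redo_depth=0
After op 3 (type): buf='dogcatblue' undo_depth=3 redo_depth=0
After op 4 (undo): buf='dogcat' undo_depth=2 redo_depth=1
After op 5 (type): buf='dogcatok' undo_depth=3 redo_depth=0
After op 6 (undo): buf='dogcat' undo_depth=2 redo_depth=1
After op 7 (type): buf='dogcatup' undo_depth=3 redo_depth=0
After op 8 (type): buf='dogcatuptwo' undo_depth=4 redo_depth=0

Answer: dogcatuptwo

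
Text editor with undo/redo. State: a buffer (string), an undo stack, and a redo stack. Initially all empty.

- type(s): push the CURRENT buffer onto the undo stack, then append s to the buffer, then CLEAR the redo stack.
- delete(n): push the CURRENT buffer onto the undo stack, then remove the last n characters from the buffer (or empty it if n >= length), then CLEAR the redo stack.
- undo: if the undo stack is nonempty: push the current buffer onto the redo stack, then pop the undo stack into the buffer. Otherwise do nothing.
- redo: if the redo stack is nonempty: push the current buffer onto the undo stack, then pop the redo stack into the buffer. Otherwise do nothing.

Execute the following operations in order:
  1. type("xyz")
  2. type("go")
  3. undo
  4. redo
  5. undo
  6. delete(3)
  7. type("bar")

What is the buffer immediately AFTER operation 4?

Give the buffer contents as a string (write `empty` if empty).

Answer: xyzgo

Derivation:
After op 1 (type): buf='xyz' undo_depth=1 redo_depth=0
After op 2 (type): buf='xyzgo' undo_depth=2 redo_depth=0
After op 3 (undo): buf='xyz' undo_depth=1 redo_depth=1
After op 4 (redo): buf='xyzgo' undo_depth=2 redo_depth=0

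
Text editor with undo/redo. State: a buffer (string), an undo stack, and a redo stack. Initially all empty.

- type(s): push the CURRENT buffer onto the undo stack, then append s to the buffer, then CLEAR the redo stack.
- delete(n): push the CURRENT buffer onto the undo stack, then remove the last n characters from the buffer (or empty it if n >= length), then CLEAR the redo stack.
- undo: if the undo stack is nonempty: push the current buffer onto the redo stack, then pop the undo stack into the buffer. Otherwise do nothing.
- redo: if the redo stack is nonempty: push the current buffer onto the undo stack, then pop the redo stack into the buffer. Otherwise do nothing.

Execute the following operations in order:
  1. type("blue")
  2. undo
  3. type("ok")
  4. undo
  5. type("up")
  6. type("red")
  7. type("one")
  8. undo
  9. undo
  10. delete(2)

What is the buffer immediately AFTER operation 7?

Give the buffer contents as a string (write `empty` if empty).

Answer: upredone

Derivation:
After op 1 (type): buf='blue' undo_depth=1 redo_depth=0
After op 2 (undo): buf='(empty)' undo_depth=0 redo_depth=1
After op 3 (type): buf='ok' undo_depth=1 redo_depth=0
After op 4 (undo): buf='(empty)' undo_depth=0 redo_depth=1
After op 5 (type): buf='up' undo_depth=1 redo_depth=0
After op 6 (type): buf='upred' undo_depth=2 redo_depth=0
After op 7 (type): buf='upredone' undo_depth=3 redo_depth=0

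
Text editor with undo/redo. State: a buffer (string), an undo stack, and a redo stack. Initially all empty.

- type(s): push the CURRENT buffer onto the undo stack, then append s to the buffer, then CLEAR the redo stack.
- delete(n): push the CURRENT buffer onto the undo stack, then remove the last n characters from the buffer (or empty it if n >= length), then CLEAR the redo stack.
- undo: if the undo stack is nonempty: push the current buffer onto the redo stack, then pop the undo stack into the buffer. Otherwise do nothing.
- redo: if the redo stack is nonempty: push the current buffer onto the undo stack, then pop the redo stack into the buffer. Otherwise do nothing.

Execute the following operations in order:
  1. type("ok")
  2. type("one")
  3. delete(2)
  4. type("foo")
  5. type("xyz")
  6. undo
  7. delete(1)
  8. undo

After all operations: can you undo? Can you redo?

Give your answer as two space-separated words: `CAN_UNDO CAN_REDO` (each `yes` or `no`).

After op 1 (type): buf='ok' undo_depth=1 redo_depth=0
After op 2 (type): buf='okone' undo_depth=2 redo_depth=0
After op 3 (delete): buf='oko' undo_depth=3 redo_depth=0
After op 4 (type): buf='okofoo' undo_depth=4 redo_depth=0
After op 5 (type): buf='okofooxyz' undo_depth=5 redo_depth=0
After op 6 (undo): buf='okofoo' undo_depth=4 redo_depth=1
After op 7 (delete): buf='okofo' undo_depth=5 redo_depth=0
After op 8 (undo): buf='okofoo' undo_depth=4 redo_depth=1

Answer: yes yes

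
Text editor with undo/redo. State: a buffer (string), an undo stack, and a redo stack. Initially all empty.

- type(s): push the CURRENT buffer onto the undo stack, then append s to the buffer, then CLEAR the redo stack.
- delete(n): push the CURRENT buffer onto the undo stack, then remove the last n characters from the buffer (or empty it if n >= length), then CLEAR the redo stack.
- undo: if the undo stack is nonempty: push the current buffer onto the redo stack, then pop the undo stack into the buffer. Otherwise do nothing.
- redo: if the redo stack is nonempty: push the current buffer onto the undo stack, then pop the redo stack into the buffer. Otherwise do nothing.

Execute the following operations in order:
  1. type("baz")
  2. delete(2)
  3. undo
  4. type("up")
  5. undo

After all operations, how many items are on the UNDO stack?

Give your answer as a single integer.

After op 1 (type): buf='baz' undo_depth=1 redo_depth=0
After op 2 (delete): buf='b' undo_depth=2 redo_depth=0
After op 3 (undo): buf='baz' undo_depth=1 redo_depth=1
After op 4 (type): buf='bazup' undo_depth=2 redo_depth=0
After op 5 (undo): buf='baz' undo_depth=1 redo_depth=1

Answer: 1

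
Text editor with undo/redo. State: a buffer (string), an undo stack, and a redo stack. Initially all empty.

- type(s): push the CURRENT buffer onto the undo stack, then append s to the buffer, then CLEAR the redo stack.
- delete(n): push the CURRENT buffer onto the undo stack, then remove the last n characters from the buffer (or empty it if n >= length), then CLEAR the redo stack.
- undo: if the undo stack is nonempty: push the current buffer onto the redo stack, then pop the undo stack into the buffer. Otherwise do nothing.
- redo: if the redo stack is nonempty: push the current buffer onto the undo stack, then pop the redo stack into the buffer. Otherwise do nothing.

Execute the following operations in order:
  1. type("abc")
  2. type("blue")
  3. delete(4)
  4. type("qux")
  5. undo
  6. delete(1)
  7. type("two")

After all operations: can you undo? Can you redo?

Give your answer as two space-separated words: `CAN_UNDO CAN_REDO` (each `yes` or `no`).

After op 1 (type): buf='abc' undo_depth=1 redo_depth=0
After op 2 (type): buf='abcblue' undo_depth=2 redo_depth=0
After op 3 (delete): buf='abc' undo_depth=3 redo_depth=0
After op 4 (type): buf='abcqux' undo_depth=4 redo_depth=0
After op 5 (undo): buf='abc' undo_depth=3 redo_depth=1
After op 6 (delete): buf='ab' undo_depth=4 redo_depth=0
After op 7 (type): buf='abtwo' undo_depth=5 redo_depth=0

Answer: yes no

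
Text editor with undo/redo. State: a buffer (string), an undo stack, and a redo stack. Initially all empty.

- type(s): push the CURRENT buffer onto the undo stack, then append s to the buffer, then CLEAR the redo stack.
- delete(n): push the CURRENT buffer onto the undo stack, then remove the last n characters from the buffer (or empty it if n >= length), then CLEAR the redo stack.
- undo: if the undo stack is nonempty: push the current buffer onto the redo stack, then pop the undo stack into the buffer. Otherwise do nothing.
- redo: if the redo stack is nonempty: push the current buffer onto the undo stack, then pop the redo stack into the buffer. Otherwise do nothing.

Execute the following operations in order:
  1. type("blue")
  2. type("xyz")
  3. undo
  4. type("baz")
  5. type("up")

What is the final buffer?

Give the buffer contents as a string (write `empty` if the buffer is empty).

After op 1 (type): buf='blue' undo_depth=1 redo_depth=0
After op 2 (type): buf='bluexyz' undo_depth=2 redo_depth=0
After op 3 (undo): buf='blue' undo_depth=1 redo_depth=1
After op 4 (type): buf='bluebaz' undo_depth=2 redo_depth=0
After op 5 (type): buf='bluebazup' undo_depth=3 redo_depth=0

Answer: bluebazup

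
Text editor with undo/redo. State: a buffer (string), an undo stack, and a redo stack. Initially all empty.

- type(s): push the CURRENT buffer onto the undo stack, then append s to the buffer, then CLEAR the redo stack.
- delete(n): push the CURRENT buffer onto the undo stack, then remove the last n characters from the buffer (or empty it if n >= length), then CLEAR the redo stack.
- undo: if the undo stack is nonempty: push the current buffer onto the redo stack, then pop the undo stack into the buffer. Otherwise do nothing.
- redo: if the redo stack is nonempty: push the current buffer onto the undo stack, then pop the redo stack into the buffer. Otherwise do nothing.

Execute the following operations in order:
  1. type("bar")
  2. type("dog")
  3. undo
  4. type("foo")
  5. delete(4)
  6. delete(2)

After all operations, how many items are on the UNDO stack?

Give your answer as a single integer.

Answer: 4

Derivation:
After op 1 (type): buf='bar' undo_depth=1 redo_depth=0
After op 2 (type): buf='bardog' undo_depth=2 redo_depth=0
After op 3 (undo): buf='bar' undo_depth=1 redo_depth=1
After op 4 (type): buf='barfoo' undo_depth=2 redo_depth=0
After op 5 (delete): buf='ba' undo_depth=3 redo_depth=0
After op 6 (delete): buf='(empty)' undo_depth=4 redo_depth=0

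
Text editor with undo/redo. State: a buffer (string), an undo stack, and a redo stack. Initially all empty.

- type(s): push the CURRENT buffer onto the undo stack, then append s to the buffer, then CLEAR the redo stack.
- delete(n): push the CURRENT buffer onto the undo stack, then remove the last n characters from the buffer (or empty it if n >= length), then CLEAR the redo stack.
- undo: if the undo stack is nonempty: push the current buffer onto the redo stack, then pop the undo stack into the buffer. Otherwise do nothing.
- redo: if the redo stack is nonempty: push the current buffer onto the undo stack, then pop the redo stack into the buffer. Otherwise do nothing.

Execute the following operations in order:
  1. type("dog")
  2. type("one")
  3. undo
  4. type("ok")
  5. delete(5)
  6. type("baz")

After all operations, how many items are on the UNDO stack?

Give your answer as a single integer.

After op 1 (type): buf='dog' undo_depth=1 redo_depth=0
After op 2 (type): buf='dogone' undo_depth=2 redo_depth=0
After op 3 (undo): buf='dog' undo_depth=1 redo_depth=1
After op 4 (type): buf='dogok' undo_depth=2 redo_depth=0
After op 5 (delete): buf='(empty)' undo_depth=3 redo_depth=0
After op 6 (type): buf='baz' undo_depth=4 redo_depth=0

Answer: 4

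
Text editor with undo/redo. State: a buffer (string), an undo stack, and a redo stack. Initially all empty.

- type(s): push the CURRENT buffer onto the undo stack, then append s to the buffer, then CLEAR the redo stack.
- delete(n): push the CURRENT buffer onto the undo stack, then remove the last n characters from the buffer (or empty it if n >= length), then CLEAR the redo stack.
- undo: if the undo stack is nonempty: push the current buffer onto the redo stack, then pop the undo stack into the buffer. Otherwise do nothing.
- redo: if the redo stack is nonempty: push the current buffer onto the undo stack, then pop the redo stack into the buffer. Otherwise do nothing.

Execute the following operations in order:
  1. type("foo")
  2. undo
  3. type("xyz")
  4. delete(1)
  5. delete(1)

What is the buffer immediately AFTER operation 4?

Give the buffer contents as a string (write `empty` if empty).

After op 1 (type): buf='foo' undo_depth=1 redo_depth=0
After op 2 (undo): buf='(empty)' undo_depth=0 redo_depth=1
After op 3 (type): buf='xyz' undo_depth=1 redo_depth=0
After op 4 (delete): buf='xy' undo_depth=2 redo_depth=0

Answer: xy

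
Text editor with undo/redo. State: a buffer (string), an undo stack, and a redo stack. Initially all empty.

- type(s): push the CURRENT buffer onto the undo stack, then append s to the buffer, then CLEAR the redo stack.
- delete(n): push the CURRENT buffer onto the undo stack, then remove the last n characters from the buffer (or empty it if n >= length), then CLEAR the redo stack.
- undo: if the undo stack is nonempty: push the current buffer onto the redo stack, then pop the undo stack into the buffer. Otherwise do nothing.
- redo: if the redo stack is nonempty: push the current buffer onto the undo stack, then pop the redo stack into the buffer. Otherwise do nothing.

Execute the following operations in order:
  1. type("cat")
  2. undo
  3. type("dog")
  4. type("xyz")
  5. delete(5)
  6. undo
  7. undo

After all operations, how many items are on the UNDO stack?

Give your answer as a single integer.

After op 1 (type): buf='cat' undo_depth=1 redo_depth=0
After op 2 (undo): buf='(empty)' undo_depth=0 redo_depth=1
After op 3 (type): buf='dog' undo_depth=1 redo_depth=0
After op 4 (type): buf='dogxyz' undo_depth=2 redo_depth=0
After op 5 (delete): buf='d' undo_depth=3 redo_depth=0
After op 6 (undo): buf='dogxyz' undo_depth=2 redo_depth=1
After op 7 (undo): buf='dog' undo_depth=1 redo_depth=2

Answer: 1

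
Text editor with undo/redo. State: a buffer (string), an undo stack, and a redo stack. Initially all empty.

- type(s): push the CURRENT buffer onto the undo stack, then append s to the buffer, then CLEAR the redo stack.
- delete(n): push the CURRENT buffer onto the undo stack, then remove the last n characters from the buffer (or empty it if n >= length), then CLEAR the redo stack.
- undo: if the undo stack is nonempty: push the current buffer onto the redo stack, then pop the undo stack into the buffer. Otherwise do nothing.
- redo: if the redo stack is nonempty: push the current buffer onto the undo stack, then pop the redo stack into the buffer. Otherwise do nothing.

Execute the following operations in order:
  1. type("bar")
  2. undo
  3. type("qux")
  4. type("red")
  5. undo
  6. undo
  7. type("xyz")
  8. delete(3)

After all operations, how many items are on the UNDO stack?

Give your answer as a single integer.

After op 1 (type): buf='bar' undo_depth=1 redo_depth=0
After op 2 (undo): buf='(empty)' undo_depth=0 redo_depth=1
After op 3 (type): buf='qux' undo_depth=1 redo_depth=0
After op 4 (type): buf='quxred' undo_depth=2 redo_depth=0
After op 5 (undo): buf='qux' undo_depth=1 redo_depth=1
After op 6 (undo): buf='(empty)' undo_depth=0 redo_depth=2
After op 7 (type): buf='xyz' undo_depth=1 redo_depth=0
After op 8 (delete): buf='(empty)' undo_depth=2 redo_depth=0

Answer: 2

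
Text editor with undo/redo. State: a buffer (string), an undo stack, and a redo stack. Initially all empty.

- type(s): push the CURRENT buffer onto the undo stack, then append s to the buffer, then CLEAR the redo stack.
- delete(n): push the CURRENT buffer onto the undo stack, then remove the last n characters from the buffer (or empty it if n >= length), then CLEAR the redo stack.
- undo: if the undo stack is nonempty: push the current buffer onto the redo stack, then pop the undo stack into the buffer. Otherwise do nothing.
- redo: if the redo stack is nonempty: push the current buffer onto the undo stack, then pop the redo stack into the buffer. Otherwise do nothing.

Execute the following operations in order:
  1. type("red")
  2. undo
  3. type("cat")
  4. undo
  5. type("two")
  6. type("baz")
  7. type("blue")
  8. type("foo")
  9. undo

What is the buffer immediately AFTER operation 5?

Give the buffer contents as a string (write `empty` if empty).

Answer: two

Derivation:
After op 1 (type): buf='red' undo_depth=1 redo_depth=0
After op 2 (undo): buf='(empty)' undo_depth=0 redo_depth=1
After op 3 (type): buf='cat' undo_depth=1 redo_depth=0
After op 4 (undo): buf='(empty)' undo_depth=0 redo_depth=1
After op 5 (type): buf='two' undo_depth=1 redo_depth=0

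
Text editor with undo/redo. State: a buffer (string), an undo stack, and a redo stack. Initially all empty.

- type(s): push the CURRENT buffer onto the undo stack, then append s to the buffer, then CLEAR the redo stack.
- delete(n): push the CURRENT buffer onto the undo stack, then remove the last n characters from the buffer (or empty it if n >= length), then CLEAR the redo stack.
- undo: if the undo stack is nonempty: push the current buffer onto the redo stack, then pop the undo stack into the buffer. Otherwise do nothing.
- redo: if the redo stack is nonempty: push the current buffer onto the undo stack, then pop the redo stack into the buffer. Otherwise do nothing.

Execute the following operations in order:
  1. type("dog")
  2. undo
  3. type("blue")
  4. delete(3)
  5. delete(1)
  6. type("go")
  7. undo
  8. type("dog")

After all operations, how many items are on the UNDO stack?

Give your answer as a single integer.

After op 1 (type): buf='dog' undo_depth=1 redo_depth=0
After op 2 (undo): buf='(empty)' undo_depth=0 redo_depth=1
After op 3 (type): buf='blue' undo_depth=1 redo_depth=0
After op 4 (delete): buf='b' undo_depth=2 redo_depth=0
After op 5 (delete): buf='(empty)' undo_depth=3 redo_depth=0
After op 6 (type): buf='go' undo_depth=4 redo_depth=0
After op 7 (undo): buf='(empty)' undo_depth=3 redo_depth=1
After op 8 (type): buf='dog' undo_depth=4 redo_depth=0

Answer: 4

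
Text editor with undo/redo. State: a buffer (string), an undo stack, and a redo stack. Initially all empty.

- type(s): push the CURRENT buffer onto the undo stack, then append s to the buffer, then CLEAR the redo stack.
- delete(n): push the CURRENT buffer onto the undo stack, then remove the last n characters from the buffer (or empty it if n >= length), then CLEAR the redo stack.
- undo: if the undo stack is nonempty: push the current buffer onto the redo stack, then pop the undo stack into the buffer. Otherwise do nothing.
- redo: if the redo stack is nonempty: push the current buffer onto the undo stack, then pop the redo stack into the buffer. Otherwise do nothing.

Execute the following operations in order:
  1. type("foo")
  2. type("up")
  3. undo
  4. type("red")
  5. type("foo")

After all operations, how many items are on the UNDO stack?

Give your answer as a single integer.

Answer: 3

Derivation:
After op 1 (type): buf='foo' undo_depth=1 redo_depth=0
After op 2 (type): buf='fooup' undo_depth=2 redo_depth=0
After op 3 (undo): buf='foo' undo_depth=1 redo_depth=1
After op 4 (type): buf='foored' undo_depth=2 redo_depth=0
After op 5 (type): buf='fooredfoo' undo_depth=3 redo_depth=0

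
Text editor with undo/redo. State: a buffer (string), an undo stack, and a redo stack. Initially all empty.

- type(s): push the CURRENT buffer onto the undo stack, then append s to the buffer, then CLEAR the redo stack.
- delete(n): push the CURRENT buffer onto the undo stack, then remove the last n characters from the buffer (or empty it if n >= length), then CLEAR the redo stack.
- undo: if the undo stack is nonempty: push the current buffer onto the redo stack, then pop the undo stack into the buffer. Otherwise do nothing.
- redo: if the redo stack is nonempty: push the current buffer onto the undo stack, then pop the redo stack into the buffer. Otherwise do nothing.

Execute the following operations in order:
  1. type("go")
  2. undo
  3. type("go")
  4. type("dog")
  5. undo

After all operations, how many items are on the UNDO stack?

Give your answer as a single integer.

After op 1 (type): buf='go' undo_depth=1 redo_depth=0
After op 2 (undo): buf='(empty)' undo_depth=0 redo_depth=1
After op 3 (type): buf='go' undo_depth=1 redo_depth=0
After op 4 (type): buf='godog' undo_depth=2 redo_depth=0
After op 5 (undo): buf='go' undo_depth=1 redo_depth=1

Answer: 1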